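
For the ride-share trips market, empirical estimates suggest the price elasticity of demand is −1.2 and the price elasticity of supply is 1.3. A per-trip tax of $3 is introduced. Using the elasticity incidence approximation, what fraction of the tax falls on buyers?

Buyers' share ≈ 0.52.

Incidence ratio: buyers' share ≈ εs / (εs + |εd|) = 1.3 / (1.3 + 1.2) = 0.52.
Supply is the more elastic side, so buyers bear the larger share.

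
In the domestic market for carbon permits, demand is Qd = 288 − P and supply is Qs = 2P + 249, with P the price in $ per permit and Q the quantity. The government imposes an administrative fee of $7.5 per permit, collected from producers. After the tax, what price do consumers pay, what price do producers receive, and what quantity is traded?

Without the tax, 288 − P = 2P + 249 gives 3P = 39, so P* = $13 and Q* = 275.
With the tax collected from producers, supply shifts: Qs = 2(P − 7.5) + 249.
New equilibrium: consumers pay $18, producers receive $10.5, Q = 270. (Wedge: Pb − Ps = 7.5.)
The less price-elastic side of the market bears the larger share of a per-unit tax.

Consumers pay $18; producers receive $10.5; quantity = 270.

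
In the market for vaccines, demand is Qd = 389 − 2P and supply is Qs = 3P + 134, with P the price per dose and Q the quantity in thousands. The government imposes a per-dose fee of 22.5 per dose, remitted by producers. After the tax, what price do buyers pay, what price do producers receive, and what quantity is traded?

Buyers pay 64.5; producers receive 42; quantity = 260.

Before the tax: set 389 − 2P = 3P + 134 → P* = 51, Q* = 287.
With the tax collected from producers, supply shifts: Qs = 3(P − 22.5) + 134.
Solving gives Q = 260 with buyers paying 64.5 and producers receiving 42 (the 22.5 wedge).
The less price-elastic side of the market bears the larger share of a per-unit tax.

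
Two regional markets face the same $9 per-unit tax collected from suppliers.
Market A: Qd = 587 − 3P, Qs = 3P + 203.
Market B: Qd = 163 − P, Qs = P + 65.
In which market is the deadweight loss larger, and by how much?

Market A, by $40.5.

Market A: pre-tax P* = $64, Q* = 395; post-tax Q = 381.5; deadweight loss = $60.75.
Market B: pre-tax P* = $49, Q* = 114; post-tax Q = 109.5; deadweight loss = $20.25.
Difference: $60.75 vs $20.25 → market A is larger by $40.5.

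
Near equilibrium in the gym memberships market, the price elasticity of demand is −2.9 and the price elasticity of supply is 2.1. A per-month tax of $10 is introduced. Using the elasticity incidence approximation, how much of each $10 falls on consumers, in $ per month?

Consumers bear ≈ $4.2 per month.

Incidence ratio: consumers' share ≈ εs / (εs + |εd|) = 2.1 / (2.1 + 2.9) = 0.42.
So consumers bear ≈ 0.42 × $10 = $4.2; suppliers bear $5.8.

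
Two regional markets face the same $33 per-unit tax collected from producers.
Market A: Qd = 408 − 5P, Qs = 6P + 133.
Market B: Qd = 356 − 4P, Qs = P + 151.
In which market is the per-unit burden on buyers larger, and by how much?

Market A, by $11.4.

Market A: pre-tax P* = $25, Q* = 283; post-tax Q = 193; per-unit burden on buyers = $18.
Market B: pre-tax P* = $41, Q* = 192; post-tax Q = 165.6; per-unit burden on buyers = $6.6.
Difference: $18 vs $6.6 → market A is larger by $11.4.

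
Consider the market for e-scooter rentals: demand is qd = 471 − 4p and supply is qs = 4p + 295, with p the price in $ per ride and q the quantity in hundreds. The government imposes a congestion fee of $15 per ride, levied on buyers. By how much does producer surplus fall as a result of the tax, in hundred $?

Producer surplus falls by $2760 hundred.

Before the tax: set 471 − 4p = 4p + 295 → p* = $22, q* = 383.
With the tax collected from buyers, demand (in seller-price terms) shifts: qd = 471 − 4(p + 15).
Solving gives q = 353 with buyers paying $29.5 and sellers receiving $14.5 (the $15 wedge).
ΔPS is the trapezoid between Q = 353 and Q = 383 of height $7.5: ½ · (383 + 353) · 7.5 = $2760.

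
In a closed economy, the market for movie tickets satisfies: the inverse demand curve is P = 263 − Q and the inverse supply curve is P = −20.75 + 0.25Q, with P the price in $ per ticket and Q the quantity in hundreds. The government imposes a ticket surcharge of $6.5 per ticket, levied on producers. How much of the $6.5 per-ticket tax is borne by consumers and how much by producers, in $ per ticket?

Rewrite in direct form: Qd = 263 − P and Qs = 4P + 83.
Without the tax, 263 − P = 4P + 83 gives 5P = 180, so P* = $36 and Q* = 227.
With the tax collected from producers, supply shifts: Qs = 4(P − 6.5) + 83.
Solving gives Q = 221.8 with consumers paying $41.2 and producers receiving $34.7 (the $6.5 wedge).
Burden on consumers: $5.2; on producers: $1.3. (They sum to $6.5.)
The less price-elastic side of the market bears the larger share of a per-unit tax.

Consumers bear $5.2 per ticket; producers bear $1.3 per ticket.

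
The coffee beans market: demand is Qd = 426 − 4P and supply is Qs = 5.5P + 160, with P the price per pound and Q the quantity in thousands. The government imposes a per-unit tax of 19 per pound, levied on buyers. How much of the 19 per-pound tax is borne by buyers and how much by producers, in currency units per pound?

Buyers bear 11 per pound; producers bear 8 per pound.

Without the tax, 426 − 4P = 5.5P + 160 gives 9.5P = 266, so P* = 28 and Q* = 314.
With the tax collected from buyers, demand (in seller-price terms) shifts: Qd = 426 − 4(P + 19).
Solving gives Q = 270 with buyers paying 39 and producers receiving 20 (the 19 wedge).
Burden on buyers: 11; on producers: 8. (They sum to 19.)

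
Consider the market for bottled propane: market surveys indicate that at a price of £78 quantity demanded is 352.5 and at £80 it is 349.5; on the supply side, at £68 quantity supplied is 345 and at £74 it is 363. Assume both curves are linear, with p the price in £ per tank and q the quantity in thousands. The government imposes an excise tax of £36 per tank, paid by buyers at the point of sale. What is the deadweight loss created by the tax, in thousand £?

Demand slope: (349.5 − 352.5)/(80 − 78) = -1.5, so qd = 469.5 − 1.5p.
Supply slope: (363 − 345)/(74 − 68) = 3, so qs = 3p + 141.
Before the tax: set 469.5 − 1.5p = 3p + 141 → p* = £73, q* = 360.
With the tax collected from buyers, demand (in seller-price terms) shifts: qd = 469.5 − 1.5(p + 36).
Solving gives q = 324 with buyers paying £97 and producers receiving £61 (the £36 wedge).
Quantity falls by |ΔQ| = |360 − 324| = 36.
DWL = ½ · t · |ΔQ| = ½ · 36 · 36 = £648.

Deadweight loss = £648 thousand.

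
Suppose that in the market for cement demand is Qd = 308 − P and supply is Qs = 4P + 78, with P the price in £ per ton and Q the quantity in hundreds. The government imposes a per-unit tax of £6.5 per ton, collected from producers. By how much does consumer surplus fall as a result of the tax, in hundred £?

Consumer surplus falls by £1348.88 hundred.

Before the tax: set 308 − P = 4P + 78 → P* = £46, Q* = 262.
With the tax collected from producers, supply shifts: Qs = 4(P − 6.5) + 78.
New equilibrium: consumers pay £51.2, producers receive £44.7, Q = 256.8. (Wedge: Pb − Ps = 6.5.)
ΔCS is the trapezoid between Q = 256.8 and Q = 262 of height £5.2: ½ · (262 + 256.8) · 5.2 = £1348.88.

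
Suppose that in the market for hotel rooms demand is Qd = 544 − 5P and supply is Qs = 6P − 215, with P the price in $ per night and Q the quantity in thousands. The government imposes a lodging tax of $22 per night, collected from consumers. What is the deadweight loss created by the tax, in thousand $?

Before the tax: set 544 − 5P = 6P − 215 → P* = $69, Q* = 199.
With the tax collected from consumers, demand (in seller-price terms) shifts: Qd = 544 − 5(P + 22).
Solving gives Q = 139 with consumers paying $81 and suppliers receiving $59 (the $22 wedge).
Quantity falls by |ΔQ| = |199 − 139| = 60.
DWL = ½ · t · |ΔQ| = ½ · 22 · 60 = $660.

Deadweight loss = $660 thousand.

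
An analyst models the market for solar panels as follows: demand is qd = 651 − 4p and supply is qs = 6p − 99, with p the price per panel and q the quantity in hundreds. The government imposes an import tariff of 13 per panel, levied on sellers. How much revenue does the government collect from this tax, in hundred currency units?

Tax revenue = 4157.4 hundred.

Before the tax: set 651 − 4p = 6p − 99 → p* = 75, q* = 351.
With the tax collected from sellers, supply shifts: qs = 6(p − 13) − 99.
New equilibrium: buyers pay 82.8, sellers receive 69.8, q = 319.8. (Wedge: pb − ps = 13.)
Revenue = t · Q = 13 · 319.8 = 4157.4.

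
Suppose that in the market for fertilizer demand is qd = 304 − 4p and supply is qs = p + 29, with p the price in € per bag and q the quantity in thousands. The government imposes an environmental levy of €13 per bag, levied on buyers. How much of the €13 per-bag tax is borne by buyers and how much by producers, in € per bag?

Buyers bear €2.6 per bag; producers bear €10.4 per bag.

Without the tax, 304 − 4p = p + 29 gives 5p = 275, so p* = €55 and q* = 84.
With the tax collected from buyers, demand (in seller-price terms) shifts: qd = 304 − 4(p + 13).
New equilibrium: buyers pay €57.6, producers receive €44.6, q = 73.6. (Wedge: pb − ps = 13.)
Burden on buyers: €2.6; on producers: €10.4. (They sum to €13.)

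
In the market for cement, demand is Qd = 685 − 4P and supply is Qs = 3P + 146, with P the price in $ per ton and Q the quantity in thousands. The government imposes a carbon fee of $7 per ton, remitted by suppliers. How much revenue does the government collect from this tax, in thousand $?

Before the tax: set 685 − 4P = 3P + 146 → P* = $77, Q* = 377.
With the tax collected from suppliers, supply shifts: Qs = 3(P − 7) + 146.
Solving gives Q = 365 with buyers paying $80 and suppliers receiving $73 (the $7 wedge).
Revenue = t · Q = 7 · 365 = $2555.

Tax revenue = $2555 thousand.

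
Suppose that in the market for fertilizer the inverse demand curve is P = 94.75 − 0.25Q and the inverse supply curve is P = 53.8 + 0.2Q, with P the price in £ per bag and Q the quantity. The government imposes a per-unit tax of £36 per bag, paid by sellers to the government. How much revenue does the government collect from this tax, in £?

Tax revenue = £396.

Inverting to Q(P) form: Qd = 379 − 4P; Qs = 5P − 269.
Before the tax: set 379 − 4P = 5P − 269 → P* = £72, Q* = 91.
With the tax collected from sellers, supply shifts: Qs = 5(P − 36) − 269.
New equilibrium: buyers pay £92, sellers receive £56, Q = 11. (Wedge: Pb − Ps = 36.)
Revenue = t · Q = 36 · 11 = £396.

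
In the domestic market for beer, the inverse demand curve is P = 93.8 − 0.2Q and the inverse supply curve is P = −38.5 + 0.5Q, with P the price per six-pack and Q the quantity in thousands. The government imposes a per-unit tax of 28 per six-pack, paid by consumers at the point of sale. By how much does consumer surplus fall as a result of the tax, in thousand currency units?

Consumer surplus falls by 1352 thousand.

Rewrite in direct form: Qd = 469 − 5P and Qs = 2P + 77.
Before the tax: set 469 − 5P = 2P + 77 → P* = 56, Q* = 189.
With the tax collected from consumers, demand (in seller-price terms) shifts: Qd = 469 − 5(P + 28).
Solving gives Q = 149 with consumers paying 64 and sellers receiving 36 (the 28 wedge).
ΔCS is the trapezoid between Q = 149 and Q = 189 of height 8: ½ · (189 + 149) · 8 = 1352.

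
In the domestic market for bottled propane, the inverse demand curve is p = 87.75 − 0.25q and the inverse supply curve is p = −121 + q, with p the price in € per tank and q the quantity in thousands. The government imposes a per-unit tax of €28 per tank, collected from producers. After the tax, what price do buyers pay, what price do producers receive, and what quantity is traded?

Rewrite in direct form: qd = 351 − 4p and qs = p + 121.
Before the tax: set 351 − 4p = p + 121 → p* = €46, q* = 167.
With the tax collected from producers, supply shifts: qs = (p − 28) + 121.
Solving gives q = 144.6 with buyers paying €51.6 and producers receiving €23.6 (the €28 wedge).

Buyers pay €51.6; producers receive €23.6; quantity = 144.6.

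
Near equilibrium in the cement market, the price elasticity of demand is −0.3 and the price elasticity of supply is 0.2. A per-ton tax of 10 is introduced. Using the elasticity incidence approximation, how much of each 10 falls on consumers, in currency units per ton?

Incidence ratio: consumers' share ≈ εs / (εs + |εd|) = 0.2 / (0.2 + 0.3) = 0.4.
So consumers bear ≈ 0.4 × 10 = 4; suppliers bear 6.

Consumers bear ≈ 4 per ton.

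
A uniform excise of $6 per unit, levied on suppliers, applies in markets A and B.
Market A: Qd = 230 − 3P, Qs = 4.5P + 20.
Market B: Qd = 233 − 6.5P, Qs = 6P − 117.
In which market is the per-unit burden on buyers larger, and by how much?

Market A, by $0.72.

Market A: pre-tax P* = $28, Q* = 146; post-tax Q = 135.2; per-unit burden on buyers = $3.6.
Market B: pre-tax P* = $28, Q* = 51; post-tax Q = 32.28; per-unit burden on buyers = $2.88.
Difference: $3.6 vs $2.88 → market A is larger by $0.72.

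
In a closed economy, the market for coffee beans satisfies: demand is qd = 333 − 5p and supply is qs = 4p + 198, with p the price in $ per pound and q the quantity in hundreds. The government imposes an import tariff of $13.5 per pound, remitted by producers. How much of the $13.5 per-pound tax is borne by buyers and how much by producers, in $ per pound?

Before the tax: set 333 − 5p = 4p + 198 → p* = $15, q* = 258.
With the tax collected from producers, supply shifts: qs = 4(p − 13.5) + 198.
Solving gives q = 228 with buyers paying $21 and producers receiving $7.5 (the $13.5 wedge).
Burden on buyers: $6; on producers: $7.5. (They sum to $13.5.)
The less price-elastic side of the market bears the larger share of a per-unit tax.

Buyers bear $6 per pound; producers bear $7.5 per pound.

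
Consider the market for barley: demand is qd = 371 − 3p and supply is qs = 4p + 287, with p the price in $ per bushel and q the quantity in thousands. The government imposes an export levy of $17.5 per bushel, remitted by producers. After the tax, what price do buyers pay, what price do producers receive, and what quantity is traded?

Before the tax: set 371 − 3p = 4p + 287 → p* = $12, q* = 335.
With the tax collected from producers, supply shifts: qs = 4(p − 17.5) + 287.
New equilibrium: buyers pay $22, producers receive $4.5, q = 305. (Wedge: pb − ps = 17.5.)
The less price-elastic side of the market bears the larger share of a per-unit tax.

Buyers pay $22; producers receive $4.5; quantity = 305.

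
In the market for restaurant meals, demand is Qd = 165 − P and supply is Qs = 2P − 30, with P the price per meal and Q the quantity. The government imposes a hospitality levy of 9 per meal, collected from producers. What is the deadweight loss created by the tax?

Without the tax, 165 − P = 2P − 30 gives 3P = 195, so P* = 65 and Q* = 100.
With the tax collected from producers, supply shifts: Qs = 2(P − 9) − 30.
Solving gives Q = 94 with buyers paying 71 and producers receiving 62 (the 9 wedge).
Quantity falls by |ΔQ| = |100 − 94| = 6.
DWL = ½ · t · |ΔQ| = ½ · 9 · 6 = 27.

Deadweight loss = 27.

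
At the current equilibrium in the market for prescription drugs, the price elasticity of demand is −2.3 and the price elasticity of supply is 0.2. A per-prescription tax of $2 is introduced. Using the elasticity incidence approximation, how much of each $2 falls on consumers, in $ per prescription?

Consumers bear ≈ $0.16 per prescription.

Incidence ratio: consumers' share ≈ εs / (εs + |εd|) = 0.2 / (0.2 + 2.3) = 0.08.
So consumers bear ≈ 0.08 × $2 = $0.16; suppliers bear $1.84.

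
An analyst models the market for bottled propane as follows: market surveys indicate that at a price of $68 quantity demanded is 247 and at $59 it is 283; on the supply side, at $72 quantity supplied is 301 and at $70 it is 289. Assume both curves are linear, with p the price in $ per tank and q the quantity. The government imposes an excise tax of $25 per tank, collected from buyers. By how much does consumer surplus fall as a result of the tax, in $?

Demand slope: (283 − 247)/(59 − 68) = -4, so qd = 519 − 4p.
Supply slope: (289 − 301)/(70 − 72) = 6, so qs = 6p − 131.
Without the tax, 519 − 4p = 6p − 131 gives 10p = 650, so p* = $65 and q* = 259.
With the tax collected from buyers, demand (in seller-price terms) shifts: qd = 519 − 4(p + 25).
New equilibrium: buyers pay $80, suppliers receive $55, q = 199. (Wedge: pb − ps = 25.)
ΔCS is the trapezoid between Q = 199 and Q = 259 of height $15: ½ · (259 + 199) · 15 = $3435.

Consumer surplus falls by $3435.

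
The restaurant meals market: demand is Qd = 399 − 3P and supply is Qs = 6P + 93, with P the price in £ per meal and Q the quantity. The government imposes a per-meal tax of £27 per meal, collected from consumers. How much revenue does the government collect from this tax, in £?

Tax revenue = £6561.

Without the tax, 399 − 3P = 6P + 93 gives 9P = 306, so P* = £34 and Q* = 297.
With the tax collected from consumers, demand (in seller-price terms) shifts: Qd = 399 − 3(P + 27).
Solving gives Q = 243 with consumers paying £52 and suppliers receiving £25 (the £27 wedge).
Revenue = t · Q = 27 · 243 = £6561.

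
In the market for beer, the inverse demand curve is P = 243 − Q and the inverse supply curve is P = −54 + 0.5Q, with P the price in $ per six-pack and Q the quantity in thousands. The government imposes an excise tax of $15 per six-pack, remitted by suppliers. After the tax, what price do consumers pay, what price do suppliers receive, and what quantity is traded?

Inverting to Q(P) form: Qd = 243 − P; Qs = 2P + 108.
Before the tax: set 243 − P = 2P + 108 → P* = $45, Q* = 198.
With the tax collected from suppliers, supply shifts: Qs = 2(P − 15) + 108.
New equilibrium: consumers pay $55, suppliers receive $40, Q = 188. (Wedge: Pb − Ps = 15.)

Consumers pay $55; suppliers receive $40; quantity = 188.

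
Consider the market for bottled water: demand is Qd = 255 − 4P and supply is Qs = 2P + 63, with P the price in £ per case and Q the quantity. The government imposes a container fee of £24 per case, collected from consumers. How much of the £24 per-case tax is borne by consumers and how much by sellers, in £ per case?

Without the tax, 255 − 4P = 2P + 63 gives 6P = 192, so P* = £32 and Q* = 127.
With the tax collected from consumers, demand (in seller-price terms) shifts: Qd = 255 − 4(P + 24).
New equilibrium: consumers pay £40, sellers receive £16, Q = 95. (Wedge: Pb − Ps = 24.)
Burden on consumers: £8; on sellers: £16. (They sum to £24.)
The less price-elastic side of the market bears the larger share of a per-unit tax.

Consumers bear £8 per case; sellers bear £16 per case.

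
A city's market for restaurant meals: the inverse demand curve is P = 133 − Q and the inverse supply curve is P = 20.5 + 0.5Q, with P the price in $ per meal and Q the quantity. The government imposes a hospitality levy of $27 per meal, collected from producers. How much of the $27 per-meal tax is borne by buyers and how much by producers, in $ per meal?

Rewrite in direct form: Qd = 133 − P and Qs = 2P − 41.
Without the tax, 133 − P = 2P − 41 gives 3P = 174, so P* = $58 and Q* = 75.
With the tax collected from producers, supply shifts: Qs = 2(P − 27) − 41.
Solving gives Q = 57 with buyers paying $76 and producers receiving $49 (the $27 wedge).
Burden on buyers: $18; on producers: $9. (They sum to $27.)
The less price-elastic side of the market bears the larger share of a per-unit tax.

Buyers bear $18 per meal; producers bear $9 per meal.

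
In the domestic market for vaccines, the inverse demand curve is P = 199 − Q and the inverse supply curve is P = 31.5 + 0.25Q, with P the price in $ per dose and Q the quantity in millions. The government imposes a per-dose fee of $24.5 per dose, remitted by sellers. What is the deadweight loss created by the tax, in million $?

Rewrite in direct form: Qd = 199 − P and Qs = 4P − 126.
Before the tax: set 199 − P = 4P − 126 → P* = $65, Q* = 134.
With the tax collected from sellers, supply shifts: Qs = 4(P − 24.5) − 126.
Solving gives Q = 114.4 with consumers paying $84.6 and sellers receiving $60.1 (the $24.5 wedge).
Quantity falls by |ΔQ| = |134 − 114.4| = 19.6.
DWL = ½ · t · |ΔQ| = ½ · 24.5 · 19.6 = $240.1.

Deadweight loss = $240.1 million.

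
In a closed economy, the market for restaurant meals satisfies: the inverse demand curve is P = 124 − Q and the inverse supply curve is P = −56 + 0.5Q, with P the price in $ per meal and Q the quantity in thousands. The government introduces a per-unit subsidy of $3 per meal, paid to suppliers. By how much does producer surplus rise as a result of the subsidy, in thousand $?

Inverting to Q(P) form: Qd = 124 − P; Qs = 2P + 112.
Without the subsidy, 124 − P = 2P + 112 gives 3P = 12, so P* = $4 and Q* = 120.
With a per-unit subsidy paid to suppliers, each receives P + 3 per unit sold, so supply becomes Qs = 2(P + 3) + 112.
New equilibrium: consumers pay $2, suppliers receive $5, Q = 122. (Wedge: Pb − Ps = −3.)
ΔPS is the trapezoid between Q = 122 and Q = 120 of height $1: ½ · (120 + 122) · 1 = $121.

Producer surplus rises by $121 thousand.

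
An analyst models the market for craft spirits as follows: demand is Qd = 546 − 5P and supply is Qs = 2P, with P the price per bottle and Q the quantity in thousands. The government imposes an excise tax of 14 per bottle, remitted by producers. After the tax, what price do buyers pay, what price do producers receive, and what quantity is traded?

Buyers pay 82; producers receive 68; quantity = 136.

Before the tax: set 546 − 5P = 2P → P* = 78, Q* = 156.
With the tax collected from producers, supply shifts: Qs = 2(P − 14).
New equilibrium: buyers pay 82, producers receive 68, Q = 136. (Wedge: Pb − Ps = 14.)
The less price-elastic side of the market bears the larger share of a per-unit tax.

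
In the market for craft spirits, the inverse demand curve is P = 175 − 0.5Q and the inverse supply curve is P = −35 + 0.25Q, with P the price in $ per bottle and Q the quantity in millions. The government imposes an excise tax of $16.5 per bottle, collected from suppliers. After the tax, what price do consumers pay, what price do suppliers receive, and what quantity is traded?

Consumers pay $46; suppliers receive $29.5; quantity = 258.

Inverting to Q(P) form: Qd = 350 − 2P; Qs = 4P + 140.
Before the tax: set 350 − 2P = 4P + 140 → P* = $35, Q* = 280.
With the tax collected from suppliers, supply shifts: Qs = 4(P − 16.5) + 140.
Solving gives Q = 258 with consumers paying $46 and suppliers receiving $29.5 (the $16.5 wedge).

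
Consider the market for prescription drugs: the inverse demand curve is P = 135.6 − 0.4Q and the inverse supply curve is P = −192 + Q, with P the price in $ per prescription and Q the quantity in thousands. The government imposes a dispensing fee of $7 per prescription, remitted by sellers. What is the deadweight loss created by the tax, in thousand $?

Deadweight loss = $17.5 thousand.

Inverting to Q(P) form: Qd = 339 − 2.5P; Qs = P + 192.
Before the tax: set 339 − 2.5P = P + 192 → P* = $42, Q* = 234.
With the tax collected from sellers, supply shifts: Qs = (P − 7) + 192.
New equilibrium: consumers pay $44, sellers receive $37, Q = 229. (Wedge: Pb − Ps = 7.)
Quantity falls by |ΔQ| = |234 − 229| = 5.
DWL = ½ · t · |ΔQ| = ½ · 7 · 5 = $17.5.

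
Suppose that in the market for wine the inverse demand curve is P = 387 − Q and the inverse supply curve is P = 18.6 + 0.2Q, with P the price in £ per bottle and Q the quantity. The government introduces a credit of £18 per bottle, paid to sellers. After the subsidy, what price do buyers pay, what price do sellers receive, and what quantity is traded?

Buyers pay £65; sellers receive £83; quantity = 322.

Rewrite in direct form: Qd = 387 − P and Qs = 5P − 93.
Without the subsidy, 387 − P = 5P − 93 gives 6P = 480, so P* = £80 and Q* = 307.
With a per-unit subsidy paid to sellers, each receives P + 18 per unit sold, so supply becomes Qs = 5(P + 18) − 93.
Solving gives Q = 322 with buyers paying £65 and sellers receiving £83 (the £18 wedge).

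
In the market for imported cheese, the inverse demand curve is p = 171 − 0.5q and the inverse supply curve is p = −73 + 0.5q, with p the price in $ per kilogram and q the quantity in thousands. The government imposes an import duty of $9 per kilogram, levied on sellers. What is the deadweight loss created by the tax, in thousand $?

Inverting to q(p) form: qd = 342 − 2p; qs = 2p + 146.
Before the tax: set 342 − 2p = 2p + 146 → p* = $49, q* = 244.
With the tax collected from sellers, supply shifts: qs = 2(p − 9) + 146.
Solving gives q = 235 with consumers paying $53.5 and sellers receiving $44.5 (the $9 wedge).
Quantity falls by |ΔQ| = |244 − 235| = 9.
DWL = ½ · t · |ΔQ| = ½ · 9 · 9 = $40.5.

Deadweight loss = $40.5 thousand.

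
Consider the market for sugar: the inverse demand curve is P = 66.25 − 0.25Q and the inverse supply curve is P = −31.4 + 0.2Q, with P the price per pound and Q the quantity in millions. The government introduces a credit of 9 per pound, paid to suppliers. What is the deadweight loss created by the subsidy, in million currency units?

Deadweight loss = 90 million.

Inverting to Q(P) form: Qd = 265 − 4P; Qs = 5P + 157.
Without the subsidy, 265 − 4P = 5P + 157 gives 9P = 108, so P* = 12 and Q* = 217.
With a per-unit subsidy paid to suppliers, each receives P + 9 per unit sold, so supply becomes Qs = 5(P + 9) + 157.
Solving gives Q = 237 with buyers paying 7 and suppliers receiving 16 (the 9 wedge).
Quantity rises by |ΔQ| = |217 − 237| = 20.
DWL = ½ · t · |ΔQ| = ½ · 9 · 20 = 90.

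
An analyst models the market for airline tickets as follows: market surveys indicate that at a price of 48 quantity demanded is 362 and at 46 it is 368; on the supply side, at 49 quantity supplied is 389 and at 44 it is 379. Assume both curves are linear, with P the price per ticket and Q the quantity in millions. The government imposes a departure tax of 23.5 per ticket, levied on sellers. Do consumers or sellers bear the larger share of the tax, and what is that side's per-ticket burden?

Demand slope: (368 − 362)/(46 − 48) = -3, so Qd = 506 − 3P.
Supply slope: (379 − 389)/(44 − 49) = 2, so Qs = 2P + 291.
Before the tax: set 506 − 3P = 2P + 291 → P* = 43, Q* = 377.
With the tax collected from sellers, supply shifts: Qs = 2(P − 23.5) + 291.
New equilibrium: consumers pay 52.4, sellers receive 28.9, Q = 348.8. (Wedge: Pb − Ps = 23.5.)
Per-ticket burden: consumers 9.4, sellers 14.1.
Sellers take the larger share because supply is less price-elastic here (demand slope 3 vs supply slope 2).

Sellers bear the larger share: 14.1 per ticket.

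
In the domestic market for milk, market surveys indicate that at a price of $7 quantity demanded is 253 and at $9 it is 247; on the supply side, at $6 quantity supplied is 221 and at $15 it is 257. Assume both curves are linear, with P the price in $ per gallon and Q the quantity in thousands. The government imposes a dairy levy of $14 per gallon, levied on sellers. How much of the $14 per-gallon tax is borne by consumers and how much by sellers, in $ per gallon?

Demand slope: (247 − 253)/(9 − 7) = -3, so Qd = 274 − 3P.
Supply slope: (257 − 221)/(15 − 6) = 4, so Qs = 4P + 197.
Without the tax, 274 − 3P = 4P + 197 gives 7P = 77, so P* = $11 and Q* = 241.
With the tax collected from sellers, supply shifts: Qs = 4(P − 14) + 197.
Solving gives Q = 217 with consumers paying $19 and sellers receiving $5 (the $14 wedge).
Burden on consumers: $8; on sellers: $6. (They sum to $14.)

Consumers bear $8 per gallon; sellers bear $6 per gallon.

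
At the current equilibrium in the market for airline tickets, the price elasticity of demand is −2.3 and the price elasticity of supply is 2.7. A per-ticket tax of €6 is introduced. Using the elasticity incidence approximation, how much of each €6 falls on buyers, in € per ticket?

Buyers bear ≈ €3.24 per ticket.

Incidence ratio: buyers' share ≈ εs / (εs + |εd|) = 2.7 / (2.7 + 2.3) = 0.54.
So buyers bear ≈ 0.54 × €6 = €3.24; suppliers bear €2.76.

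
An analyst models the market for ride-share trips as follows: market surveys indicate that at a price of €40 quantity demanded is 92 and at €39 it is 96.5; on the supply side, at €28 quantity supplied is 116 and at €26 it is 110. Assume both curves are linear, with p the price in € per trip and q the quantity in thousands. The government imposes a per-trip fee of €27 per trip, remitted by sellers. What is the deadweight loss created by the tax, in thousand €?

Deadweight loss = €656.1 thousand.

Demand slope: (96.5 − 92)/(39 − 40) = -4.5, so qd = 272 − 4.5p.
Supply slope: (110 − 116)/(26 − 28) = 3, so qs = 3p + 32.
Without the tax, 272 − 4.5p = 3p + 32 gives 7.5p = 240, so p* = €32 and q* = 128.
With the tax collected from sellers, supply shifts: qs = 3(p − 27) + 32.
New equilibrium: consumers pay €42.8, sellers receive €15.8, q = 79.4. (Wedge: pb − ps = 27.)
Quantity falls by |ΔQ| = |128 − 79.4| = 48.6.
DWL = ½ · t · |ΔQ| = ½ · 27 · 48.6 = €656.1.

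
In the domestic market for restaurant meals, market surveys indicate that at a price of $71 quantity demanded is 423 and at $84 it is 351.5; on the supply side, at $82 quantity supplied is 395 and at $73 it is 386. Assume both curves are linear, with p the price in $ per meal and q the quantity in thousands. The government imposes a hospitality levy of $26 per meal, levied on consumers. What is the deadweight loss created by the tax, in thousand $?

Demand slope: (351.5 − 423)/(84 − 71) = -5.5, so qd = 813.5 − 5.5p.
Supply slope: (386 − 395)/(73 − 82) = 1, so qs = p + 313.
Without the tax, 813.5 − 5.5p = p + 313 gives 6.5p = 500.5, so p* = $77 and q* = 390.
With the tax collected from consumers, demand (in seller-price terms) shifts: qd = 813.5 − 5.5(p + 26).
New equilibrium: consumers pay $81, suppliers receive $55, q = 368. (Wedge: pb − ps = 26.)
Quantity falls by |ΔQ| = |390 − 368| = 22.
DWL = ½ · t · |ΔQ| = ½ · 26 · 22 = $286.

Deadweight loss = $286 thousand.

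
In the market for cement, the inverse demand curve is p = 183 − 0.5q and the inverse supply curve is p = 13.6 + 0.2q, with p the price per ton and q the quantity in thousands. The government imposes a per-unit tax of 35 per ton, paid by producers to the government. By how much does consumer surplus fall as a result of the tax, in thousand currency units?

Inverting to q(p) form: qd = 366 − 2p; qs = 5p − 68.
Before the tax: set 366 − 2p = 5p − 68 → p* = 62, q* = 242.
With the tax collected from producers, supply shifts: qs = 5(p − 35) − 68.
Solving gives q = 192 with consumers paying 87 and producers receiving 52 (the 35 wedge).
ΔCS is the trapezoid between Q = 192 and Q = 242 of height 25: ½ · (242 + 192) · 25 = 5425.

Consumer surplus falls by 5425 thousand.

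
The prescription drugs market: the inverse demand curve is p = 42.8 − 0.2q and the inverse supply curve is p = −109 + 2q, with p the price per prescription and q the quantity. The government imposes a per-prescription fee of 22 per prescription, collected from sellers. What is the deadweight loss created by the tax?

Deadweight loss = 110.

Rewrite in direct form: qd = 214 − 5p and qs = 0.5p + 54.5.
Without the tax, 214 − 5p = 0.5p + 54.5 gives 5.5p = 159.5, so p* = 29 and q* = 69.
With the tax collected from sellers, supply shifts: qs = 0.5(p − 22) + 54.5.
Solving gives q = 59 with buyers paying 31 and sellers receiving 9 (the 22 wedge).
Quantity falls by |ΔQ| = |69 − 59| = 10.
DWL = ½ · t · |ΔQ| = ½ · 22 · 10 = 110.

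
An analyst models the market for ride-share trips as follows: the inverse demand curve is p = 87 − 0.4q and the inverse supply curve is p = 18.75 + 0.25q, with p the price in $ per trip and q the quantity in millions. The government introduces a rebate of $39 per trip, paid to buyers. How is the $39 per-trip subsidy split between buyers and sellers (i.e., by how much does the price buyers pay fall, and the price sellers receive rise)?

Rewrite in direct form: qd = 217.5 − 2.5p and qs = 4p − 75.
Before the subsidy: set 217.5 − 2.5p = 4p − 75 → p* = $45, q* = 105.
With a per-unit subsidy paid to buyers, each effectively pays p − 39, so demand becomes qd = 217.5 − 2.5(p − 39).
New equilibrium: buyers pay $21, sellers receive $60, q = 165. (Wedge: pb − ps = −39.)
Gain to buyers: $24; to sellers: $15. (They sum to $39.)

Buyers gain $24 per trip; sellers gain $15 per trip.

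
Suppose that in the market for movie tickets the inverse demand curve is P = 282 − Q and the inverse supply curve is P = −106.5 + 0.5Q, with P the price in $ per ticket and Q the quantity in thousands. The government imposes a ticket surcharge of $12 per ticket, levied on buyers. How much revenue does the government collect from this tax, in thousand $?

Rewrite in direct form: Qd = 282 − P and Qs = 2P + 213.
Without the tax, 282 − P = 2P + 213 gives 3P = 69, so P* = $23 and Q* = 259.
With the tax collected from buyers, demand (in seller-price terms) shifts: Qd = 282 − (P + 12).
New equilibrium: buyers pay $31, sellers receive $19, Q = 251. (Wedge: Pb − Ps = 12.)
Revenue = t · Q = 12 · 251 = $3012.

Tax revenue = $3012 thousand.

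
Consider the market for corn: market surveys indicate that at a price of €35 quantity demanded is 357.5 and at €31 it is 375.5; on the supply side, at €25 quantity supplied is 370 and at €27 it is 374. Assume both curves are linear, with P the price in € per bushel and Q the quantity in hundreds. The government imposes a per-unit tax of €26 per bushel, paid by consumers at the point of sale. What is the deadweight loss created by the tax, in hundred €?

Demand slope: (375.5 − 357.5)/(31 − 35) = -4.5, so Qd = 515 − 4.5P.
Supply slope: (374 − 370)/(27 − 25) = 2, so Qs = 2P + 320.
Before the tax: set 515 − 4.5P = 2P + 320 → P* = €30, Q* = 380.
With the tax collected from consumers, demand (in seller-price terms) shifts: Qd = 515 − 4.5(P + 26).
Solving gives Q = 344 with consumers paying €38 and sellers receiving €12 (the €26 wedge).
Quantity falls by |ΔQ| = |380 − 344| = 36.
DWL = ½ · t · |ΔQ| = ½ · 26 · 36 = €468.

Deadweight loss = €468 hundred.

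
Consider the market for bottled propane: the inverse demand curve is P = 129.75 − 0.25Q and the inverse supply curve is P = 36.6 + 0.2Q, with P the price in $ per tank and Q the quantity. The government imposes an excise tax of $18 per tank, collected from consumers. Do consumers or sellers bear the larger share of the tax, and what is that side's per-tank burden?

Inverting to Q(P) form: Qd = 519 − 4P; Qs = 5P − 183.
Without the tax, 519 − 4P = 5P − 183 gives 9P = 702, so P* = $78 and Q* = 207.
With the tax collected from consumers, demand (in seller-price terms) shifts: Qd = 519 − 4(P + 18).
Solving gives Q = 167 with consumers paying $88 and sellers receiving $70 (the $18 wedge).
Per-tank burden: consumers $10, sellers $8.
Consumers take the larger share because demand is less price-elastic here (demand slope 4 vs supply slope 5).
The less price-elastic side of the market bears the larger share of a per-unit tax.

Consumers bear the larger share: $10 per tank.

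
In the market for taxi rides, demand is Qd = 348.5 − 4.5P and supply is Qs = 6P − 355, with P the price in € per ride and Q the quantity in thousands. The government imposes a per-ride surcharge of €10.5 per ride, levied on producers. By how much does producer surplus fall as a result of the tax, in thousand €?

Producer surplus falls by €150.75 thousand.

Without the tax, 348.5 − 4.5P = 6P − 355 gives 10.5P = 703.5, so P* = €67 and Q* = 47.
With the tax collected from producers, supply shifts: Qs = 6(P − 10.5) − 355.
Solving gives Q = 20 with buyers paying €73 and producers receiving €62.5 (the €10.5 wedge).
ΔPS is the trapezoid between Q = 20 and Q = 47 of height €4.5: ½ · (47 + 20) · 4.5 = €150.75.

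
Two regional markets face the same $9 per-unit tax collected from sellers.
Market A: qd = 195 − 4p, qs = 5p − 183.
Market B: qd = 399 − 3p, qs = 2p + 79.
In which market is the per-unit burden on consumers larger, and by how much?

Market A, by $1.4.

Market A: pre-tax p* = $42, q* = 27; post-tax q = 7; per-unit burden on consumers = $5.
Market B: pre-tax p* = $64, q* = 207; post-tax q = 196.2; per-unit burden on consumers = $3.6.
Difference: $5 vs $3.6 → market A is larger by $1.4.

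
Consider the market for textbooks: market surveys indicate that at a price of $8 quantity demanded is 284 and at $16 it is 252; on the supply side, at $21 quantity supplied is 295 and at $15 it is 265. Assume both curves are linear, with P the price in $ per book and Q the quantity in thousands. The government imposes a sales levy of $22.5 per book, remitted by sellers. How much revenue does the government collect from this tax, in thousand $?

Demand slope: (252 − 284)/(16 − 8) = -4, so Qd = 316 − 4P.
Supply slope: (265 − 295)/(15 − 21) = 5, so Qs = 5P + 190.
Without the tax, 316 − 4P = 5P + 190 gives 9P = 126, so P* = $14 and Q* = 260.
With the tax collected from sellers, supply shifts: Qs = 5(P − 22.5) + 190.
Solving gives Q = 210 with buyers paying $26.5 and sellers receiving $4 (the $22.5 wedge).
Revenue = t · Q = 22.5 · 210 = $4725.

Tax revenue = $4725 thousand.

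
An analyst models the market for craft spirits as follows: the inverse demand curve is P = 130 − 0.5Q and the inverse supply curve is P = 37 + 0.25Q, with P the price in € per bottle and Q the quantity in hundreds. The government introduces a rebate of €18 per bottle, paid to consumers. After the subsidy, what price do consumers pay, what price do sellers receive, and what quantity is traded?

Consumers pay €56; sellers receive €74; quantity = 148.

Rewrite in direct form: Qd = 260 − 2P and Qs = 4P − 148.
Before the subsidy: set 260 − 2P = 4P − 148 → P* = €68, Q* = 124.
With a per-unit subsidy paid to consumers, each effectively pays P − 18, so demand becomes Qd = 260 − 2(P − 18).
New equilibrium: consumers pay €56, sellers receive €74, Q = 148. (Wedge: Pb − Ps = −18.)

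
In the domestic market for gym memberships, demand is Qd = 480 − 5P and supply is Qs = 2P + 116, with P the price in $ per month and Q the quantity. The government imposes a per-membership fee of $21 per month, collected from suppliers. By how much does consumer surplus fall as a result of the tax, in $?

Before the tax: set 480 − 5P = 2P + 116 → P* = $52, Q* = 220.
With the tax collected from suppliers, supply shifts: Qs = 2(P − 21) + 116.
Solving gives Q = 190 with buyers paying $58 and suppliers receiving $37 (the $21 wedge).
ΔCS is the trapezoid between Q = 190 and Q = 220 of height $6: ½ · (220 + 190) · 6 = $1230.

Consumer surplus falls by $1230.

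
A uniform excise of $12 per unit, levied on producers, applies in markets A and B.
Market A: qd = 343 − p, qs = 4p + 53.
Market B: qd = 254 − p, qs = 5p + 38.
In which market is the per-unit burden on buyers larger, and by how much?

Market B, by $0.4.

Market A: pre-tax p* = $58, q* = 285; post-tax q = 275.4; per-unit burden on buyers = $9.6.
Market B: pre-tax p* = $36, q* = 218; post-tax q = 208; per-unit burden on buyers = $10.
Difference: $9.6 vs $10 → market B is larger by $0.4.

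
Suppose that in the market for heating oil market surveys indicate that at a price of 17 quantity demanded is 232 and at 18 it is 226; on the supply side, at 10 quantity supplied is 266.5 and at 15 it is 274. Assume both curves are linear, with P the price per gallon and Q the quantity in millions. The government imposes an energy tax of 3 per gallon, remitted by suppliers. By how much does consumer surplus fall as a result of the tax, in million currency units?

Demand slope: (226 − 232)/(18 − 17) = -6, so Qd = 334 − 6P.
Supply slope: (274 − 266.5)/(15 − 10) = 1.5, so Qs = 1.5P + 251.5.
Without the tax, 334 − 6P = 1.5P + 251.5 gives 7.5P = 82.5, so P* = 11 and Q* = 268.
With the tax collected from suppliers, supply shifts: Qs = 1.5(P − 3) + 251.5.
New equilibrium: buyers pay 11.6, suppliers receive 8.6, Q = 264.4. (Wedge: Pb − Ps = 3.)
ΔCS is the trapezoid between Q = 264.4 and Q = 268 of height 0.6: ½ · (268 + 264.4) · 0.6 = 159.72.

Consumer surplus falls by 159.72 million.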